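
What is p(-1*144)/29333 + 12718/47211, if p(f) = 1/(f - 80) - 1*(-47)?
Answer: 84061779253/310204218912 ≈ 0.27099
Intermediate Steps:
p(f) = 47 + 1/(-80 + f) (p(f) = 1/(-80 + f) + 47 = 47 + 1/(-80 + f))
p(-1*144)/29333 + 12718/47211 = ((-3759 + 47*(-1*144))/(-80 - 1*144))/29333 + 12718/47211 = ((-3759 + 47*(-144))/(-80 - 144))*(1/29333) + 12718*(1/47211) = ((-3759 - 6768)/(-224))*(1/29333) + 12718/47211 = -1/224*(-10527)*(1/29333) + 12718/47211 = (10527/224)*(1/29333) + 12718/47211 = 10527/6570592 + 12718/47211 = 84061779253/310204218912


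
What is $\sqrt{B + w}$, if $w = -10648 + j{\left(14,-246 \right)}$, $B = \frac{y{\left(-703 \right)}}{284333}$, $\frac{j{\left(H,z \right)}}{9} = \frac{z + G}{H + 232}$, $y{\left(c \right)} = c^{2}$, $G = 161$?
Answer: $\frac{i \sqrt{5789035621053042890}}{23315306} \approx 103.2 i$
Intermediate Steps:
$j{\left(H,z \right)} = \frac{9 \left(161 + z\right)}{232 + H}$ ($j{\left(H,z \right)} = 9 \frac{z + 161}{H + 232} = 9 \frac{161 + z}{232 + H} = \frac{9 \left(161 + z\right)}{232 + H}$)
$B = \frac{494209}{284333}$ ($B = \frac{\left(-703\right)^{2}}{284333} = 494209 \cdot \frac{1}{284333} = \frac{494209}{284333} \approx 1.7381$)
$w = - \frac{873391}{82}$ ($w = -10648 + \frac{9 \left(161 - 246\right)}{232 + 14} = -10648 + 9 \cdot \frac{1}{246} \left(-85\right) = -10648 - \frac{255}{82} = - \frac{873391}{82} \approx -10651.0$)
$\sqrt{B + w} = \sqrt{\frac{494209}{284333} - \frac{873391}{82}} = \sqrt{- \frac{248293358065}{23315306}} = \frac{i \sqrt{5789035621053042890}}{23315306}$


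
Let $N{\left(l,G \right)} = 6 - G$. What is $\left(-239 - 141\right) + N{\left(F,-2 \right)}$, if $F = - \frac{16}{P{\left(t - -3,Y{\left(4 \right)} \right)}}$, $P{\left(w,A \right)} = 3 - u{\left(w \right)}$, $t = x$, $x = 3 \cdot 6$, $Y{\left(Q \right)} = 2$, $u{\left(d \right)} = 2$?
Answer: $-372$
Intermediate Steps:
$x = 18$
$t = 18$
$P{\left(w,A \right)} = 1$ ($P{\left(w,A \right)} = 3 - 2 = 1$)
$F = -16$ ($F = - \frac{16}{1} = \left(-16\right) 1 = -16$)
$\left(-239 - 141\right) + N{\left(F,-2 \right)} = \left(-239 - 141\right) + \left(6 - -2\right) = -380 + \left(6 + 2\right) = -380 + 8 = -372$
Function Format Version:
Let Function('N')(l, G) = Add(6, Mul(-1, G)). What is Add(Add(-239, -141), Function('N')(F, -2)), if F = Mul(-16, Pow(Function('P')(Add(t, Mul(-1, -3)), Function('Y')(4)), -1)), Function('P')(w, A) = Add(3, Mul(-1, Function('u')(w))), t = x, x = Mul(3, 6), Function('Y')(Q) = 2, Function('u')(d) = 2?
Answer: -372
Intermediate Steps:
x = 18
t = 18
Function('P')(w, A) = 1 (Function('P')(w, A) = Add(3, Mul(-1, 2)) = Add(3, -2) = 1)
F = -16 (F = Mul(-16, Pow(1, -1)) = Mul(-16, 1) = -16)
Add(Add(-239, -141), Function('N')(F, -2)) = Add(Add(-239, -141), Add(6, Mul(-1, -2))) = Add(-380, Add(6, 2)) = Add(-380, 8) = -372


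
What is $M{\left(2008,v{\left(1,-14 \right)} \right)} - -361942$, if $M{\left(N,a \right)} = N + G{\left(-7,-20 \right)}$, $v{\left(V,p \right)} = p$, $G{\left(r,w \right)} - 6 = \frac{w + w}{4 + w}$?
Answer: $\frac{727917}{2} \approx 3.6396 \cdot 10^{5}$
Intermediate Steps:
$G{\left(r,w \right)} = 6 + \frac{2 w}{4 + w}$ ($G{\left(r,w \right)} = 6 + \frac{w + w}{4 + w} = 6 + \frac{2 w}{4 + w}$)
$M{\left(N,a \right)} = \frac{17}{2} + N$ ($M{\left(N,a \right)} = N + \frac{8 \left(3 - 20\right)}{4 - 20} = N + 8 \frac{1}{-16} \left(-17\right) = N + 8 \left(- \frac{1}{16}\right) \left(-17\right) = N + \frac{17}{2} = \frac{17}{2} + N$)
$M{\left(2008,v{\left(1,-14 \right)} \right)} - -361942 = \left(\frac{17}{2} + 2008\right) - -361942 = \frac{4033}{2} + 361942 = \frac{727917}{2}$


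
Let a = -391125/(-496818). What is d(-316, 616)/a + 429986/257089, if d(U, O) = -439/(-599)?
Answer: 7467175936468/2868181292375 ≈ 2.6035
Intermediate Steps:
a = 18625/23658 (a = -391125*(-1/496818) = 18625/23658 ≈ 0.78726)
d(U, O) = 439/599 (d(U, O) = -439*(-1/599) = 439/599)
d(-316, 616)/a + 429986/257089 = 439/(599*(18625/23658)) + 429986/257089 = (439/599)*(23658/18625) + 429986*(1/257089) = 10385862/11156375 + 429986/257089 = 7467175936468/2868181292375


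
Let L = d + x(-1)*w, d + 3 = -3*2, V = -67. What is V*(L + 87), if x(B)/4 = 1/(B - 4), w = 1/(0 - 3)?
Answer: -78658/15 ≈ -5243.9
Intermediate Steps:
w = -1/3 (w = 1/(-3) = -1/3 ≈ -0.33333)
x(B) = 4/(-4 + B) (x(B) = 4/(B - 4) = 4/(-4 + B))
d = -9 (d = -3 - 3*2 = -3 - 6 = -9)
L = -131/15 (L = -9 + (4/(-4 - 1))*(-1/3) = -9 + (4/(-5))*(-1/3) = -9 + (4*(-1/5))*(-1/3) = -9 - 4/5*(-1/3) = -9 + 4/15 = -131/15 ≈ -8.7333)
V*(L + 87) = -67*(-131/15 + 87) = -67*1174/15 = -78658/15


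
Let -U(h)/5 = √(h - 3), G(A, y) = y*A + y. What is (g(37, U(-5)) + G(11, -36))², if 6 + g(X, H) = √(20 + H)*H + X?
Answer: (401 + 20*I*√5*√(2 - I*√2))² ≈ 1.738e+5 + 56325.0*I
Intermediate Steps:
G(A, y) = y + A*y (G(A, y) = A*y + y = y + A*y)
U(h) = -5*√(-3 + h) (U(h) = -5*√(h - 3) = -5*√(-3 + h))
g(X, H) = -6 + X + H*√(20 + H) (g(X, H) = -6 + (√(20 + H)*H + X) = -6 + (H*√(20 + H) + X) = -6 + (X + H*√(20 + H)) = -6 + X + H*√(20 + H))
(g(37, U(-5)) + G(11, -36))² = ((-6 + 37 + (-5*√(-3 - 5))*√(20 - 5*√(-3 - 5))) - 36*(1 + 11))² = ((-6 + 37 + (-10*I*√2)*√(20 - 10*I*√2)) - 36*12)² = ((-6 + 37 + (-10*I*√2)*√(20 - 10*I*√2)) - 432)² = ((-6 + 37 - 10*I*√2*√(20 - 10*I*√2)) - 432)² = ((31 - 10*I*√2*√(20 - 10*I*√2)) - 432)² = (-401 - 10*I*√2*√(20 - 10*I*√2))²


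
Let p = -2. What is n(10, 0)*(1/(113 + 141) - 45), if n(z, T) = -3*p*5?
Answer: -171435/127 ≈ -1349.9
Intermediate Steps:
n(z, T) = 30 (n(z, T) = -3*(-2)*5 = 6*5 = 30)
n(10, 0)*(1/(113 + 141) - 45) = 30*(1/(113 + 141) - 45) = 30*(1/254 - 45) = 30*(-11429/254) = -171435/127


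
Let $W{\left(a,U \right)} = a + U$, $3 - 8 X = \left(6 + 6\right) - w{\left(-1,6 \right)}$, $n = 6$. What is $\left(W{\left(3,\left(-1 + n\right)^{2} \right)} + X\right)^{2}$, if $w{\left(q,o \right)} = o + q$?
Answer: $\frac{3025}{4} \approx 756.25$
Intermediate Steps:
$X = - \frac{1}{2}$ ($X = \frac{3}{8} - \frac{\left(6 + 6\right) - \left(6 - 1\right)}{8} = \frac{3}{8} - \frac{12 - 5}{8} = \frac{3}{8} - \frac{7}{8} = - \frac{1}{2} \approx -0.5$)
$W{\left(a,U \right)} = U + a$
$\left(W{\left(3,\left(-1 + n\right)^{2} \right)} + X\right)^{2} = \left(\left(\left(-1 + 6\right)^{2} + 3\right) - \frac{1}{2}\right)^{2} = \left(\left(5^{2} + 3\right) - \frac{1}{2}\right)^{2} = \left(\left(25 + 3\right) - \frac{1}{2}\right)^{2} = \left(28 - \frac{1}{2}\right)^{2} = \left(\frac{55}{2}\right)^{2} = \frac{3025}{4}$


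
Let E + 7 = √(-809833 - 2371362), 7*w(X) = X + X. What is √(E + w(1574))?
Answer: √(21693 + 49*I*√3181195)/7 ≈ 33.767 + 26.41*I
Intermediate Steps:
w(X) = 2*X/7 (w(X) = (X + X)/7 = (2*X)/7 = 2*X/7)
E = -7 + I*√3181195 (E = -7 + √(-809833 - 2371362) = -7 + √(-3181195) = -7 + I*√3181195 ≈ -7.0 + 1783.6*I)
√(E + w(1574)) = √((-7 + I*√3181195) + (2/7)*1574) = √((-7 + I*√3181195) + 3148/7) = √(3099/7 + I*√3181195)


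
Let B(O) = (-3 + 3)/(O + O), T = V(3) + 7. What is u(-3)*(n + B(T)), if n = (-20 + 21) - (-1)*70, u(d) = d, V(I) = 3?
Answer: -213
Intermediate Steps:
T = 10 (T = 3 + 7 = 10)
B(O) = 0 (B(O) = 0/((2*O)) = 0*(1/(2*O)) = 0)
n = 71 (n = 1 - 1*(-70) = 1 + 70 = 71)
u(-3)*(n + B(T)) = -3*(71 + 0) = -3*71 = -213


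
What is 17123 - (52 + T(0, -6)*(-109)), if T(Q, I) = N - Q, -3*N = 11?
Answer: 50014/3 ≈ 16671.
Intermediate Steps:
N = -11/3 (N = -⅓*11 = -11/3 ≈ -3.6667)
T(Q, I) = -11/3 - Q
17123 - (52 + T(0, -6)*(-109)) = 17123 - (52 + (-11/3 - 1*0)*(-109)) = 17123 - (52 + (-11/3 + 0)*(-109)) = 17123 - (52 - 11/3*(-109)) = 17123 - (52 + 1199/3) = 17123 - 1*1355/3 = 17123 - 1355/3 = 50014/3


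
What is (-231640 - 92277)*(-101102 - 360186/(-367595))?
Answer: 12038125728247168/367595 ≈ 3.2748e+10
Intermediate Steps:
(-231640 - 92277)*(-101102 - 360186/(-367595)) = -323917*(-101102 - 360186*(-1/367595)) = -323917*(-101102 + 360186/367595) = -323917*(-37164229504/367595) = 12038125728247168/367595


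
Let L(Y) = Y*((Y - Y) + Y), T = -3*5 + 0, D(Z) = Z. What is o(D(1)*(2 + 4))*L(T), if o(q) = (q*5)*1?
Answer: 6750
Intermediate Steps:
o(q) = 5*q (o(q) = (5*q)*1 = 5*q)
T = -15 (T = -15 + 0 = -15)
L(Y) = Y² (L(Y) = Y*(0 + Y) = Y*Y = Y²)
o(D(1)*(2 + 4))*L(T) = (5*(1*(2 + 4)))*(-15)² = (5*(1*6))*225 = (5*6)*225 = 30*225 = 6750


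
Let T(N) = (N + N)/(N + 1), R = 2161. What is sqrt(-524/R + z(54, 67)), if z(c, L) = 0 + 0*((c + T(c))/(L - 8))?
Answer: 2*I*sqrt(283091)/2161 ≈ 0.49242*I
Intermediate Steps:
T(N) = 2*N/(1 + N) (T(N) = (2*N)/(1 + N) = 2*N/(1 + N))
z(c, L) = 0 (z(c, L) = 0 + 0*((c + 2*c/(1 + c))/(L - 8)) = 0 + 0*((c + 2*c/(1 + c))/(-8 + L)) = 0 + 0 = 0)
sqrt(-524/R + z(54, 67)) = sqrt(-524/2161 + 0) = sqrt(-524/2161) = 2*I*sqrt(283091)/2161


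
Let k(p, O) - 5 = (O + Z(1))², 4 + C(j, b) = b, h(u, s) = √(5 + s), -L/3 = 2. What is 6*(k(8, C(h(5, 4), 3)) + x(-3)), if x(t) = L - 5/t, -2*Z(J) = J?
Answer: 35/2 ≈ 17.500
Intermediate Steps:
L = -6 (L = -3*2 = -6)
C(j, b) = -4 + b
Z(J) = -J/2
x(t) = -6 - 5/t
k(p, O) = 5 + (-½ + O)² (k(p, O) = 5 + (O - ½*1)² = 5 + (O - ½)² = 5 + (-½ + O)²)
6*(k(8, C(h(5, 4), 3)) + x(-3)) = 6*((21/4 + (-4 + 3)² - (-4 + 3)) + (-6 - 5/(-3))) = 6*((21/4 + (-1)² - 1*(-1)) + (-6 - 5*(-⅓))) = 6*((21/4 + 1 + 1) + (-6 + 5/3)) = 6*(29/4 - 13/3) = 6*(35/12) = 35/2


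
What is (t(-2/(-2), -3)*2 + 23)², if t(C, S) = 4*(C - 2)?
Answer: 225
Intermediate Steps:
t(C, S) = -8 + 4*C (t(C, S) = 4*(-2 + C) = -8 + 4*C)
(t(-2/(-2), -3)*2 + 23)² = ((-8 + 4*(-2/(-2)))*2 + 23)² = ((-8 + 4*(-2*(-½)))*2 + 23)² = ((-8 + 4*1)*2 + 23)² = ((-8 + 4)*2 + 23)² = (-4*2 + 23)² = (-8 + 23)² = 15² = 225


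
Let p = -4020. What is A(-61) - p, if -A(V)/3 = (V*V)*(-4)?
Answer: 48672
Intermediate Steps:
A(V) = 12*V² (A(V) = -3*V*V*(-4) = -3*V²*(-4) = -(-12)*V² = 12*V²)
A(-61) - p = 12*(-61)² - 1*(-4020) = 12*3721 + 4020 = 44652 + 4020 = 48672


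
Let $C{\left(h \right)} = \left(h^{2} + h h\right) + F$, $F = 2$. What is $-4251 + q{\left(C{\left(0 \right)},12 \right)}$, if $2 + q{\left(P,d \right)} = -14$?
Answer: $-4267$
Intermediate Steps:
$C{\left(h \right)} = 2 + 2 h^{2}$ ($C{\left(h \right)} = \left(h^{2} + h h\right) + 2 = \left(h^{2} + h^{2}\right) + 2 = 2 h^{2} + 2 = 2 + 2 h^{2}$)
$q{\left(P,d \right)} = -16$ ($q{\left(P,d \right)} = -2 - 14 = -16$)
$-4251 + q{\left(C{\left(0 \right)},12 \right)} = -4251 - 16 = -4267$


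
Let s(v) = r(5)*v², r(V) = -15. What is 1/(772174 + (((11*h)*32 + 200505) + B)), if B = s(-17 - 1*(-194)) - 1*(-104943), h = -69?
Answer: 1/583399 ≈ 1.7141e-6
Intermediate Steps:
s(v) = -15*v²
B = -364992 (B = -15*(-17 - 1*(-194))² - 1*(-104943) = -15*(-17 + 194)² + 104943 = -15*177² + 104943 = -15*31329 + 104943 = -469935 + 104943 = -364992)
1/(772174 + (((11*h)*32 + 200505) + B)) = 1/(772174 + (((11*(-69))*32 + 200505) - 364992)) = 1/(772174 + ((-759*32 + 200505) - 364992)) = 1/(772174 + ((-24288 + 200505) - 364992)) = 1/(772174 + (176217 - 364992)) = 1/(772174 - 188775) = 1/583399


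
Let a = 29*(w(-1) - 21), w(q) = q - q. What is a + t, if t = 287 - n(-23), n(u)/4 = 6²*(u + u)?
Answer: 6302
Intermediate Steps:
w(q) = 0
a = -609 (a = 29*(0 - 21) = 29*(-21) = -609)
n(u) = 288*u (n(u) = 4*(6²*(u + u)) = 4*(36*(2*u)) = 4*(72*u) = 288*u)
t = 6911 (t = 287 - 288*(-23) = 287 - 1*(-6624) = 287 + 6624 = 6911)
a + t = -609 + 6911 = 6302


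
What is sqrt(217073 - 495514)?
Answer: I*sqrt(278441) ≈ 527.67*I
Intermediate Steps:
sqrt(217073 - 495514) = sqrt(-278441) = I*sqrt(278441)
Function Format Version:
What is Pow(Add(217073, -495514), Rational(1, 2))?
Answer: Mul(I, Pow(278441, Rational(1, 2))) ≈ Mul(527.67, I)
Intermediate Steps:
Pow(Add(217073, -495514), Rational(1, 2)) = Pow(-278441, Rational(1, 2)) = Mul(I, Pow(278441, Rational(1, 2)))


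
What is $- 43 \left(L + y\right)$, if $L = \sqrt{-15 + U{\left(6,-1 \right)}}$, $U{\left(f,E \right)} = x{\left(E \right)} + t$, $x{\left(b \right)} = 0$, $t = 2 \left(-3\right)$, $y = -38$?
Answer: $1634 - 43 i \sqrt{21} \approx 1634.0 - 197.05 i$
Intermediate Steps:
$t = -6$
$U{\left(f,E \right)} = -6$ ($U{\left(f,E \right)} = 0 - 6 = -6$)
$L = i \sqrt{21}$ ($L = \sqrt{-15 - 6} = \sqrt{-21} = i \sqrt{21} \approx 4.5826 i$)
$- 43 \left(L + y\right) = - 43 \left(i \sqrt{21} - 38\right) = - 43 \left(-38 + i \sqrt{21}\right) = 1634 - 43 i \sqrt{21}$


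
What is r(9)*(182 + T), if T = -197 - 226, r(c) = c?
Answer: -2169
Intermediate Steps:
T = -423
r(9)*(182 + T) = 9*(182 - 423) = 9*(-241) = -2169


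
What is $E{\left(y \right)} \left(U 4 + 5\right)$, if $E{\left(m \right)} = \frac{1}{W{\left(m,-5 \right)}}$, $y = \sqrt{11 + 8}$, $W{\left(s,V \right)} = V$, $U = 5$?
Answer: $-5$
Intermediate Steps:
$y = \sqrt{19} \approx 4.3589$
$E{\left(m \right)} = - \frac{1}{5}$ ($E{\left(m \right)} = \frac{1}{-5} = - \frac{1}{5}$)
$E{\left(y \right)} \left(U 4 + 5\right) = - \frac{5 \cdot 4 + 5}{5} = - \frac{20 + 5}{5} = \left(- \frac{1}{5}\right) 25 = -5$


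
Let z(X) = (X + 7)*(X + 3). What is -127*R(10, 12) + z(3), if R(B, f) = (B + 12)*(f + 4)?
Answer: -44644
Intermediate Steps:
R(B, f) = (4 + f)*(12 + B) (R(B, f) = (12 + B)*(4 + f) = (4 + f)*(12 + B))
z(X) = (3 + X)*(7 + X) (z(X) = (7 + X)*(3 + X) = (3 + X)*(7 + X))
-127*R(10, 12) + z(3) = -127*(48 + 4*10 + 12*12 + 10*12) + (21 + 3² + 10*3) = -127*(48 + 40 + 144 + 120) + (21 + 9 + 30) = -127*352 + 60 = -44704 + 60 = -44644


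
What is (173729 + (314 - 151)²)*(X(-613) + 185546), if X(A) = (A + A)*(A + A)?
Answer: 338227609356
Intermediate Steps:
X(A) = 4*A² (X(A) = (2*A)*(2*A) = 4*A²)
(173729 + (314 - 151)²)*(X(-613) + 185546) = (173729 + (314 - 151)²)*(4*(-613)² + 185546) = (173729 + 163²)*(4*375769 + 185546) = (173729 + 26569)*(1503076 + 185546) = 200298*1688622 = 338227609356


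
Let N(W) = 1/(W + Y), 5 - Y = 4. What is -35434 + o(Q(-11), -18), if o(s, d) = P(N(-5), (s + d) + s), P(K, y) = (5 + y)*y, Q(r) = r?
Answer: -34034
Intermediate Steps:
Y = 1 (Y = 5 - 1*4 = 5 - 4 = 1)
N(W) = 1/(1 + W) (N(W) = 1/(W + 1) = 1/(1 + W))
P(K, y) = y*(5 + y)
o(s, d) = (d + 2*s)*(5 + d + 2*s) (o(s, d) = ((s + d) + s)*(5 + ((s + d) + s)) = ((d + s) + s)*(5 + ((d + s) + s)) = (d + 2*s)*(5 + (d + 2*s)) = (d + 2*s)*(5 + d + 2*s))
-35434 + o(Q(-11), -18) = -35434 + (-18 + 2*(-11))*(5 - 18 + 2*(-11)) = -35434 + (-18 - 22)*(5 - 18 - 22) = -35434 - 40*(-35) = -35434 + 1400 = -34034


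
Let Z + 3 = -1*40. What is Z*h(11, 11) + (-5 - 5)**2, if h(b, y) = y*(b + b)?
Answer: -10306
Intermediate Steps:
h(b, y) = 2*b*y (h(b, y) = y*(2*b) = 2*b*y)
Z = -43 (Z = -3 - 1*40 = -3 - 40 = -43)
Z*h(11, 11) + (-5 - 5)**2 = -86*11*11 + (-5 - 5)**2 = -43*242 + (-10)**2 = -10406 + 100 = -10306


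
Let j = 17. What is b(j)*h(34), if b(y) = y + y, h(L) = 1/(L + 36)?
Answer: 17/35 ≈ 0.48571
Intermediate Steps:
h(L) = 1/(36 + L)
b(y) = 2*y
b(j)*h(34) = (2*17)/(36 + 34) = 34/70 = 34*(1/70) = 17/35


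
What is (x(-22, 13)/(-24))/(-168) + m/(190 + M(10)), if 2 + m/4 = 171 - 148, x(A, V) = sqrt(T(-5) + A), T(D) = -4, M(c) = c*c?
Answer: 42/145 + I*sqrt(26)/4032 ≈ 0.28966 + 0.0012646*I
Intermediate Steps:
M(c) = c**2
x(A, V) = sqrt(-4 + A)
m = 84 (m = -8 + 4*(171 - 148) = -8 + 4*23 = -8 + 92 = 84)
(x(-22, 13)/(-24))/(-168) + m/(190 + M(10)) = (sqrt(-4 - 22)/(-24))/(-168) + 84/(190 + 10**2) = (sqrt(-26)*(-1/24))*(-1/168) + 84/(190 + 100) = ((I*sqrt(26))*(-1/24))*(-1/168) + 84/290 = -I*sqrt(26)/24*(-1/168) + 84*(1/290) = I*sqrt(26)/4032 + 42/145 = 42/145 + I*sqrt(26)/4032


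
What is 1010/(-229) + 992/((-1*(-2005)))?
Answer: -1797882/459145 ≈ -3.9157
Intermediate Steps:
1010/(-229) + 992/((-1*(-2005))) = 1010*(-1/229) + 992/2005 = -1010/229 + 992*(1/2005) = -1010/229 + 992/2005 = -1797882/459145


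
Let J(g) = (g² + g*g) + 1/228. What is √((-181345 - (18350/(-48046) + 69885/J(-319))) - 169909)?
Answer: 3*I*√48498202253905987988458585121/1114739677391 ≈ 592.67*I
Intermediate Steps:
J(g) = 1/228 + 2*g² (J(g) = (g² + g²) + 1/228 = 2*g² + 1/228 = 1/228 + 2*g²)
√((-181345 - (18350/(-48046) + 69885/J(-319))) - 169909) = √((-181345 - (18350/(-48046) + 69885/(1/228 + 2*(-319)²))) - 169909) = √((-181345 - (18350*(-1/48046) + 69885/(1/228 + 2*101761))) - 169909) = √((-181345 - (-9175/24023 + 69885/(1/228 + 203522))) - 169909) = √((-181345 - (-9175/24023 + 69885/(46403017/228))) - 169909) = √((-181345 - (-9175/24023 + 69885*(228/46403017))) - 169909) = √((-181345 - (-9175/24023 + 15933780/46403017)) - 169909) = √((-181345 - 1*(-42970484035/1114739677391)) - 169909) = √((-181345 + 42970484035/1114739677391) - 169909) = √(-202152423825986860/1114739677391 - 169909) = √(-391556727671814279/1114739677391) = 3*I*√48498202253905987988458585121/1114739677391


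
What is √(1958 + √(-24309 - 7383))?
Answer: √(1958 + 2*I*√7923) ≈ 44.295 + 2.0095*I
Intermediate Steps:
√(1958 + √(-24309 - 7383)) = √(1958 + √(-31692)) = √(1958 + 2*I*√7923)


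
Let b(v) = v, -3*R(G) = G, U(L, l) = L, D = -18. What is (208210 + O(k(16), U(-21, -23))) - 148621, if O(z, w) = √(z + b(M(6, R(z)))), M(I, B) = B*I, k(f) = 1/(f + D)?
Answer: 59589 + √2/2 ≈ 59590.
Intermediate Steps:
R(G) = -G/3
k(f) = 1/(-18 + f) (k(f) = 1/(f - 18) = 1/(-18 + f))
O(z, w) = √(-z) (O(z, w) = √(z - z/3*6) = √(z - 2*z) = √(-z))
(208210 + O(k(16), U(-21, -23))) - 148621 = (208210 + √(-1/(-18 + 16))) - 148621 = (208210 + √(-1/(-2))) - 148621 = (208210 + √(-1*(-½))) - 148621 = (208210 + √(½)) - 148621 = (208210 + √2/2) - 148621 = 59589 + √2/2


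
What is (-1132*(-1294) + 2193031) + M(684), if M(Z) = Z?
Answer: 3658523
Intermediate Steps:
(-1132*(-1294) + 2193031) + M(684) = (-1132*(-1294) + 2193031) + 684 = (1464808 + 2193031) + 684 = 3657839 + 684 = 3658523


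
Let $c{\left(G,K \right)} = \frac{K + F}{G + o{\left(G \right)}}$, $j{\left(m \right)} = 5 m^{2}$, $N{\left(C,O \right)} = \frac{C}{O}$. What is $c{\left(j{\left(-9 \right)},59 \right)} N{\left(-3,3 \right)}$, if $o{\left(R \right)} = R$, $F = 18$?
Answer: $- \frac{77}{810} \approx -0.095062$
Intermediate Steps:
$c{\left(G,K \right)} = \frac{18 + K}{2 G}$ ($c{\left(G,K \right)} = \frac{K + 18}{G + G} = \frac{18 + K}{2 G}$)
$c{\left(j{\left(-9 \right)},59 \right)} N{\left(-3,3 \right)} = \frac{18 + 59}{2 \cdot 5 \left(-9\right)^{2}} \left(- \frac{3}{3}\right) = \frac{1}{2} \frac{1}{5 \cdot 81} \cdot 77 \left(\left(-3\right) \frac{1}{3}\right) = \frac{1}{2} \cdot \frac{1}{405} \cdot 77 \left(-1\right) = \frac{77}{810} \left(-1\right) = - \frac{77}{810}$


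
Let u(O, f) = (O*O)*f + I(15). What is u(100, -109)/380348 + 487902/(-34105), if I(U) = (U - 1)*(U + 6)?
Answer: -111368486513/6485884270 ≈ -17.171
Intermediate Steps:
I(U) = (-1 + U)*(6 + U)
u(O, f) = 294 + f*O² (u(O, f) = (O*O)*f + (-6 + 15² + 5*15) = O²*f + (-6 + 225 + 75) = f*O² + 294 = 294 + f*O²)
u(100, -109)/380348 + 487902/(-34105) = (294 - 109*100²)/380348 + 487902/(-34105) = (294 - 109*10000)*(1/380348) + 487902*(-1/34105) = (294 - 1090000)*(1/380348) - 487902/34105 = -1089706*1/380348 - 487902/34105 = -544853/190174 - 487902/34105 = -111368486513/6485884270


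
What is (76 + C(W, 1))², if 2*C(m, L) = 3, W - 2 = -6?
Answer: 24025/4 ≈ 6006.3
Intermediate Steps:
W = -4 (W = 2 - 6 = -4)
C(m, L) = 3/2 (C(m, L) = (½)*3 = 3/2)
(76 + C(W, 1))² = (76 + 3/2)² = (155/2)² = 24025/4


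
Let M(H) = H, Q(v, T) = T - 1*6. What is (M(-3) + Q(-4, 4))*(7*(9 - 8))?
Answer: -35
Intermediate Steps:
Q(v, T) = -6 + T (Q(v, T) = T - 6 = -6 + T)
(M(-3) + Q(-4, 4))*(7*(9 - 8)) = (-3 + (-6 + 4))*(7*(9 - 8)) = (-3 - 2)*(7*1) = -5*7 = -35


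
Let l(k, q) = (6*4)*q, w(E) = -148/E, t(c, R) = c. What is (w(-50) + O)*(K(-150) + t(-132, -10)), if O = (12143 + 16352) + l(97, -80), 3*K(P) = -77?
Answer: -104761459/25 ≈ -4.1905e+6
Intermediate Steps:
K(P) = -77/3 (K(P) = (1/3)*(-77) = -77/3)
l(k, q) = 24*q
O = 26575 (O = (12143 + 16352) + 24*(-80) = 28495 - 1920 = 26575)
(w(-50) + O)*(K(-150) + t(-132, -10)) = (-148/(-50) + 26575)*(-77/3 - 132) = (-148*(-1/50) + 26575)*(-473/3) = (74/25 + 26575)*(-473/3) = (664449/25)*(-473/3) = -104761459/25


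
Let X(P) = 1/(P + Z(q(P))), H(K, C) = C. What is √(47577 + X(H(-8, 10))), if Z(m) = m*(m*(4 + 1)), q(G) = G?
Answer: √12374778210/510 ≈ 218.12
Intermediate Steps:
Z(m) = 5*m² (Z(m) = m*(m*5) = m*(5*m) = 5*m²)
X(P) = 1/(P + 5*P²)
√(47577 + X(H(-8, 10))) = √(47577 + 1/(10*(1 + 5*10))) = √(47577 + 1/(10*(1 + 50))) = √(47577 + (⅒)/51) = √(47577 + (⅒)*(1/51)) = √(47577 + 1/510) = √(24264271/510) = √12374778210/510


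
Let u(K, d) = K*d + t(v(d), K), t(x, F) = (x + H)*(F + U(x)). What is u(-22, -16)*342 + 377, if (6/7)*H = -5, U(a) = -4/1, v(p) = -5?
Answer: 217091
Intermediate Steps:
U(a) = -4 (U(a) = -4*1 = -4)
H = -35/6 (H = (7/6)*(-5) = -35/6 ≈ -5.8333)
t(x, F) = (-4 + F)*(-35/6 + x) (t(x, F) = (x - 35/6)*(F - 4) = (-35/6 + x)*(-4 + F) = (-4 + F)*(-35/6 + x))
u(K, d) = 130/3 - 65*K/6 + K*d (u(K, d) = K*d + (70/3 - 4*(-5) - 35*K/6 + K*(-5)) = K*d + (70/3 + 20 - 35*K/6 - 5*K) = K*d + (130/3 - 65*K/6) = 130/3 - 65*K/6 + K*d)
u(-22, -16)*342 + 377 = (130/3 - 65/6*(-22) - 22*(-16))*342 + 377 = (130/3 + 715/3 + 352)*342 + 377 = (1901/3)*342 + 377 = 216714 + 377 = 217091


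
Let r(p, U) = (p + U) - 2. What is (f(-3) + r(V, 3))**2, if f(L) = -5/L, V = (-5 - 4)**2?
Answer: 63001/9 ≈ 7000.1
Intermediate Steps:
V = 81 (V = (-9)**2 = 81)
r(p, U) = -2 + U + p (r(p, U) = (U + p) - 2 = -2 + U + p)
(f(-3) + r(V, 3))**2 = (-5/(-3) + (-2 + 3 + 81))**2 = (-5*(-1/3) + 82)**2 = (5/3 + 82)**2 = (251/3)**2 = 63001/9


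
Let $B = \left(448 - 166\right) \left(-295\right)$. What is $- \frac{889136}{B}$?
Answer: $\frac{444568}{41595} \approx 10.688$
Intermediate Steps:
$B = -83190$ ($B = 282 \left(-295\right) = -83190$)
$- \frac{889136}{B} = - \frac{889136}{-83190} = \left(-889136\right) \left(- \frac{1}{83190}\right) = \frac{444568}{41595}$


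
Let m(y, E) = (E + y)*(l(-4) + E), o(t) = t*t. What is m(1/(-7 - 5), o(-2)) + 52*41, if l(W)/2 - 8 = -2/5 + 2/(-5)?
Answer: 33061/15 ≈ 2204.1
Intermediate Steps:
o(t) = t**2
l(W) = 72/5 (l(W) = 16 + 2*(-2/5 + 2/(-5)) = 16 + 2*(-2*1/5 + 2*(-1/5)) = 16 + 2*(-2/5 - 2/5) = 16 + 2*(-4/5) = 16 - 8/5 = 72/5)
m(y, E) = (72/5 + E)*(E + y) (m(y, E) = (E + y)*(72/5 + E) = (72/5 + E)*(E + y))
m(1/(-7 - 5), o(-2)) + 52*41 = (((-2)**2)**2 + (72/5)*(-2)**2 + 72/(5*(-7 - 5)) + (-2)**2/(-7 - 5)) + 52*41 = (4**2 + (72/5)*4 + (72/5)/(-12) + 4/(-12)) + 2132 = (16 + 288/5 + (72/5)*(-1/12) + 4*(-1/12)) + 2132 = (16 + 288/5 - 6/5 - 1/3) + 2132 = 1081/15 + 2132 = 33061/15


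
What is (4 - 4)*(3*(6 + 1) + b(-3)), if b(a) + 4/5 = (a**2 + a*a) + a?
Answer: 0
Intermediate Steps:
b(a) = -4/5 + a + 2*a**2 (b(a) = -4/5 + ((a**2 + a*a) + a) = -4/5 + ((a**2 + a**2) + a) = -4/5 + (2*a**2 + a) = -4/5 + (a + 2*a**2) = -4/5 + a + 2*a**2)
(4 - 4)*(3*(6 + 1) + b(-3)) = (4 - 4)*(3*(6 + 1) + (-4/5 - 3 + 2*(-3)**2)) = 0*(3*7 + (-4/5 - 3 + 2*9)) = 0*(21 + (-4/5 - 3 + 18)) = 0*(21 + 71/5) = 0*(176/5) = 0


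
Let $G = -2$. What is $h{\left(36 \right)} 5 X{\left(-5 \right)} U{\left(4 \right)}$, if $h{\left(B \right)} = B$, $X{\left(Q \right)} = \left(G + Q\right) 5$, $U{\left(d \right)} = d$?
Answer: $-25200$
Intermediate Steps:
$X{\left(Q \right)} = -10 + 5 Q$ ($X{\left(Q \right)} = \left(-2 + Q\right) 5 = -10 + 5 Q$)
$h{\left(36 \right)} 5 X{\left(-5 \right)} U{\left(4 \right)} = 36 \cdot 5 \left(-10 + 5 \left(-5\right)\right) 4 = 36 \cdot 5 \left(-10 - 25\right) 4 = 36 \cdot 5 \left(-35\right) 4 = 36 \left(\left(-175\right) 4\right) = 36 \left(-700\right) = -25200$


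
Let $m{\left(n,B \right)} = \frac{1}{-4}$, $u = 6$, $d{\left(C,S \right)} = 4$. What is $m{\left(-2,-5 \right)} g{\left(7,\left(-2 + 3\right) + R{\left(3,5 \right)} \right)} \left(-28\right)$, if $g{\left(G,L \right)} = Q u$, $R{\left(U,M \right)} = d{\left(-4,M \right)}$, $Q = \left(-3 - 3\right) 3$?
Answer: $-756$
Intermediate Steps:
$Q = -18$ ($Q = \left(-6\right) 3 = -18$)
$R{\left(U,M \right)} = 4$
$m{\left(n,B \right)} = - \frac{1}{4}$
$g{\left(G,L \right)} = -108$ ($g{\left(G,L \right)} = \left(-18\right) 6 = -108$)
$m{\left(-2,-5 \right)} g{\left(7,\left(-2 + 3\right) + R{\left(3,5 \right)} \right)} \left(-28\right) = \left(- \frac{1}{4}\right) \left(-108\right) \left(-28\right) = 27 \left(-28\right) = -756$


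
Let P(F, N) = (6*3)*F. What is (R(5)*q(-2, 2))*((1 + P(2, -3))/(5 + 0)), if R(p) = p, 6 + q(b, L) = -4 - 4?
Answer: -518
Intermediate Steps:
P(F, N) = 18*F
q(b, L) = -14 (q(b, L) = -6 + (-4 - 4) = -6 - 8 = -14)
(R(5)*q(-2, 2))*((1 + P(2, -3))/(5 + 0)) = (5*(-14))*((1 + 18*2)/(5 + 0)) = -70*(1 + 36)/5 = -2590/5 = -70*37/5 = -518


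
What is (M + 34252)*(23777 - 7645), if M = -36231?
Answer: -31925228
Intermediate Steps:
(M + 34252)*(23777 - 7645) = (-36231 + 34252)*(23777 - 7645) = -1979*16132 = -31925228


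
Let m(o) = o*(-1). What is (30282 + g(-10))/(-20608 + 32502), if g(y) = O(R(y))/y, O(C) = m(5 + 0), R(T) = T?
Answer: 60565/23788 ≈ 2.5460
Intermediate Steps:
m(o) = -o
O(C) = -5 (O(C) = -(5 + 0) = -1*5 = -5)
g(y) = -5/y
(30282 + g(-10))/(-20608 + 32502) = (30282 - 5/(-10))/(-20608 + 32502) = (30282 - 5*(-⅒))/11894 = (30282 + ½)*(1/11894) = (60565/2)*(1/11894) = 60565/23788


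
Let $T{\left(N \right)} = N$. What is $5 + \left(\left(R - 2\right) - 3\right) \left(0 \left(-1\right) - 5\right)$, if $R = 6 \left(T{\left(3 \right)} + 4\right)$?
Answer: $-180$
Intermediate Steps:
$R = 42$ ($R = 6 \left(3 + 4\right) = 6 \cdot 7 = 42$)
$5 + \left(\left(R - 2\right) - 3\right) \left(0 \left(-1\right) - 5\right) = 5 + \left(\left(42 - 2\right) - 3\right) \left(0 \left(-1\right) - 5\right) = 5 + \left(40 - 3\right) \left(0 - 5\right) = 5 + 37 \left(-5\right) = 5 - 185 = -180$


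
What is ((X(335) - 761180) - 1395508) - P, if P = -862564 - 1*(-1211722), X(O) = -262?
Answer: -2506108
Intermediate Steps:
P = 349158 (P = -862564 + 1211722 = 349158)
((X(335) - 761180) - 1395508) - P = ((-262 - 761180) - 1395508) - 1*349158 = (-761442 - 1395508) - 349158 = -2156950 - 349158 = -2506108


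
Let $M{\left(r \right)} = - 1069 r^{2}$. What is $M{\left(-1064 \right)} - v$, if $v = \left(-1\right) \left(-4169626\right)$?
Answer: $-1214380250$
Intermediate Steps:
$v = 4169626$
$M{\left(-1064 \right)} - v = - 1069 \left(-1064\right)^{2} - 4169626 = \left(-1069\right) 1132096 - 4169626 = -1210210624 - 4169626 = -1214380250$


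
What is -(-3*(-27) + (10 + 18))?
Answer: -109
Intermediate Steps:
-(-3*(-27) + (10 + 18)) = -(81 + 28) = -1*109 = -109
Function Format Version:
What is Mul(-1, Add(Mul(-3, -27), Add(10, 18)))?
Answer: -109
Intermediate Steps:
Mul(-1, Add(Mul(-3, -27), Add(10, 18))) = Mul(-1, Add(81, 28)) = Mul(-1, 109) = -109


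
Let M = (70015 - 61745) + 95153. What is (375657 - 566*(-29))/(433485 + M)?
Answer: 392071/536908 ≈ 0.73024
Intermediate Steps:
M = 103423 (M = 8270 + 95153 = 103423)
(375657 - 566*(-29))/(433485 + M) = (375657 - 566*(-29))/(433485 + 103423) = (375657 + 16414)/536908 = 392071*(1/536908) = 392071/536908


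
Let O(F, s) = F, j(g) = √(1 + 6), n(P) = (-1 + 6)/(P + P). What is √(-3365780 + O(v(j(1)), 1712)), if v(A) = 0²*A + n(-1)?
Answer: I*√13463130/2 ≈ 1834.6*I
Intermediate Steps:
n(P) = 5/(2*P) (n(P) = 5/((2*P)) = 5*(1/(2*P)) = 5/(2*P))
j(g) = √7
v(A) = -5/2 (v(A) = 0²*A + (5/2)/(-1) = 0*A + (5/2)*(-1) = 0 - 5/2 = -5/2)
√(-3365780 + O(v(j(1)), 1712)) = √(-3365780 - 5/2) = √(-6731565/2) = I*√13463130/2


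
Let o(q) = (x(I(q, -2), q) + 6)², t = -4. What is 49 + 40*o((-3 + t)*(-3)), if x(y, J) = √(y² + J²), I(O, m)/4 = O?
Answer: 301369 + 10080*√17 ≈ 3.4293e+5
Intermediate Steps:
I(O, m) = 4*O
x(y, J) = √(J² + y²)
o(q) = (6 + √17*√(q²))² (o(q) = (√(q² + (4*q)²) + 6)² = (√(q² + 16*q²) + 6)² = (√(17*q²) + 6)² = (√17*√(q²) + 6)² = (6 + √17*√(q²))²)
49 + 40*o((-3 + t)*(-3)) = 49 + 40*(6 + √17*√(((-3 - 4)*(-3))²))² = 49 + 40*(6 + √17*√((-7*(-3))²))² = 49 + 40*(6 + √17*√(21²))² = 49 + 40*(6 + √17*√441)² = 49 + 40*(6 + √17*21)² = 49 + 40*(6 + 21*√17)²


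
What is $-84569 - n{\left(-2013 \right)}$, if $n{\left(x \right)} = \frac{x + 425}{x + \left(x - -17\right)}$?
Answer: $- \frac{339038709}{4009} \approx -84569.0$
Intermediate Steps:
$n{\left(x \right)} = \frac{425 + x}{17 + 2 x}$ ($n{\left(x \right)} = \frac{425 + x}{x + \left(x + 17\right)} = \frac{425 + x}{x + \left(17 + x\right)} = \frac{425 + x}{17 + 2 x}$)
$-84569 - n{\left(-2013 \right)} = -84569 - \frac{425 - 2013}{17 + 2 \left(-2013\right)} = -84569 - \frac{1}{17 - 4026} \left(-1588\right) = -84569 - \frac{1}{-4009} \left(-1588\right) = -84569 - \left(- \frac{1}{4009}\right) \left(-1588\right) = -84569 - \frac{1588}{4009} = - \frac{339038709}{4009}$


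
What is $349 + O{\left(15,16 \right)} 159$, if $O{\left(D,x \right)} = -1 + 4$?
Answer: $826$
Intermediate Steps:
$O{\left(D,x \right)} = 3$
$349 + O{\left(15,16 \right)} 159 = 349 + 3 \cdot 159 = 349 + 477 = 826$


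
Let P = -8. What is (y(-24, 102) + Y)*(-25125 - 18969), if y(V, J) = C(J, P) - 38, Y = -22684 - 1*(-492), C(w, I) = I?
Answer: 980562372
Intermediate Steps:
Y = -22192 (Y = -22684 + 492 = -22192)
y(V, J) = -46 (y(V, J) = -8 - 38 = -46)
(y(-24, 102) + Y)*(-25125 - 18969) = (-46 - 22192)*(-25125 - 18969) = -22238*(-44094) = 980562372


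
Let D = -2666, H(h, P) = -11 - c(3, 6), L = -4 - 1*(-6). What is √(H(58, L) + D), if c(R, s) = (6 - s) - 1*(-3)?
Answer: 2*I*√670 ≈ 51.769*I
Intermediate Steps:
c(R, s) = 9 - s (c(R, s) = (6 - s) + 3 = 9 - s)
L = 2 (L = -4 + 6 = 2)
H(h, P) = -14 (H(h, P) = -11 - (9 - 1*6) = -11 - (9 - 6) = -11 - 1*3 = -11 - 3 = -14)
√(H(58, L) + D) = √(-14 - 2666) = √(-2680) = 2*I*√670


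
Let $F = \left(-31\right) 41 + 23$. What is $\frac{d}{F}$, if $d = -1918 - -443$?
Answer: $\frac{1475}{1248} \approx 1.1819$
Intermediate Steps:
$F = -1248$ ($F = -1271 + 23 = -1248$)
$d = -1475$ ($d = -1918 + 443 = -1475$)
$\frac{d}{F} = - \frac{1475}{-1248} = \left(-1475\right) \left(- \frac{1}{1248}\right) = \frac{1475}{1248}$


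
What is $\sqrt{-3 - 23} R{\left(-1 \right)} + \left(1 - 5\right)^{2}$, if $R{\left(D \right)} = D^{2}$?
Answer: $16 + i \sqrt{26} \approx 16.0 + 5.099 i$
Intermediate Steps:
$\sqrt{-3 - 23} R{\left(-1 \right)} + \left(1 - 5\right)^{2} = \sqrt{-3 - 23} \left(-1\right)^{2} + \left(1 - 5\right)^{2} = \sqrt{-26} \cdot 1 + \left(-4\right)^{2} = i \sqrt{26} \cdot 1 + 16 = i \sqrt{26} + 16 = 16 + i \sqrt{26}$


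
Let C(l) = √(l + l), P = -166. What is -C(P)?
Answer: -2*I*√83 ≈ -18.221*I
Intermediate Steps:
C(l) = √2*√l (C(l) = √(2*l) = √2*√l)
-C(P) = -√2*√(-166) = -√2*I*√166 = -2*I*√83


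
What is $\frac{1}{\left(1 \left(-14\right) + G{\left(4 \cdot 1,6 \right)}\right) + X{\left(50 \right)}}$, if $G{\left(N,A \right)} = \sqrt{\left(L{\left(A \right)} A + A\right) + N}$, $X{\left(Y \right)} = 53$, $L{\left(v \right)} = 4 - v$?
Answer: $\frac{39}{1523} - \frac{i \sqrt{2}}{1523} \approx 0.025607 - 0.00092857 i$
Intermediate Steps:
$G{\left(N,A \right)} = \sqrt{A + N + A \left(4 - A\right)}$ ($G{\left(N,A \right)} = \sqrt{\left(\left(4 - A\right) A + A\right) + N} = \sqrt{\left(A \left(4 - A\right) + A\right) + N} = \sqrt{\left(A + A \left(4 - A\right)\right) + N} = \sqrt{A + N + A \left(4 - A\right)}$)
$\frac{1}{\left(1 \left(-14\right) + G{\left(4 \cdot 1,6 \right)}\right) + X{\left(50 \right)}} = \frac{1}{\left(1 \left(-14\right) + \sqrt{6 + 4 \cdot 1 - 6 \left(-4 + 6\right)}\right) + 53} = \frac{1}{\left(-14 + \sqrt{6 + 4 - 6 \cdot 2}\right) + 53} = \frac{1}{\left(-14 + \sqrt{6 + 4 - 12}\right) + 53} = \frac{1}{\left(-14 + \sqrt{-2}\right) + 53} = \frac{1}{\left(-14 + i \sqrt{2}\right) + 53} = \frac{1}{39 + i \sqrt{2}}$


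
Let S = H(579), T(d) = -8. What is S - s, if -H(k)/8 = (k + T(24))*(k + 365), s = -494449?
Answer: -3817743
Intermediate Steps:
H(k) = -8*(-8 + k)*(365 + k) (H(k) = -8*(k - 8)*(k + 365) = -8*(-8 + k)*(365 + k))
S = -4312192 (S = 23360 - 2856*579 - 8*579² = 23360 - 1653624 - 8*335241 = 23360 - 1653624 - 2681928 = -4312192)
S - s = -4312192 - 1*(-494449) = -4312192 + 494449 = -3817743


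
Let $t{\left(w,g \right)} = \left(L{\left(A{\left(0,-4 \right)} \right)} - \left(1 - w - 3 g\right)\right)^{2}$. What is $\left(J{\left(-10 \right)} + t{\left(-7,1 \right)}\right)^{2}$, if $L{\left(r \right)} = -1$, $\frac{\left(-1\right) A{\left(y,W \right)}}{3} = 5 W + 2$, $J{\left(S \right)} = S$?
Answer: $676$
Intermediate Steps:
$A{\left(y,W \right)} = -6 - 15 W$ ($A{\left(y,W \right)} = - 3 \left(5 W + 2\right) = - 3 \left(2 + 5 W\right) = -6 - 15 W$)
$t{\left(w,g \right)} = \left(-2 + w + 3 g\right)^{2}$ ($t{\left(w,g \right)} = \left(-1 - \left(1 - w - 3 g\right)\right)^{2} = \left(-1 + \left(-1 + w + 3 g\right)\right)^{2} = \left(-2 + w + 3 g\right)^{2}$)
$\left(J{\left(-10 \right)} + t{\left(-7,1 \right)}\right)^{2} = \left(-10 + \left(-2 - 7 + 3 \cdot 1\right)^{2}\right)^{2} = \left(-10 + \left(-2 - 7 + 3\right)^{2}\right)^{2} = \left(-10 + \left(-6\right)^{2}\right)^{2} = \left(-10 + 36\right)^{2} = 26^{2} = 676$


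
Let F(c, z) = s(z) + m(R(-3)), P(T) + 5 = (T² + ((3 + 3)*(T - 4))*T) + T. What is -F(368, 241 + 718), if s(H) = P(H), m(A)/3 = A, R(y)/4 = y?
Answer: -6415669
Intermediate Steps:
R(y) = 4*y
m(A) = 3*A
P(T) = -5 + T + T² + T*(-24 + 6*T) (P(T) = -5 + ((T² + ((3 + 3)*(T - 4))*T) + T) = -5 + ((T² + (6*(-4 + T))*T) + T) = -5 + ((T² + (-24 + 6*T)*T) + T) = -5 + ((T² + T*(-24 + 6*T)) + T) = -5 + (T + T² + T*(-24 + 6*T)) = -5 + T + T² + T*(-24 + 6*T))
s(H) = -5 - 23*H + 7*H²
F(c, z) = -41 - 23*z + 7*z² (F(c, z) = (-5 - 23*z + 7*z²) + 3*(4*(-3)) = (-5 - 23*z + 7*z²) + 3*(-12) = (-5 - 23*z + 7*z²) - 36 = -41 - 23*z + 7*z²)
-F(368, 241 + 718) = -(-41 - 23*(241 + 718) + 7*(241 + 718)²) = -(-41 - 23*959 + 7*959²) = -(-41 - 22057 + 7*919681) = -(-41 - 22057 + 6437767) = -1*6415669 = -6415669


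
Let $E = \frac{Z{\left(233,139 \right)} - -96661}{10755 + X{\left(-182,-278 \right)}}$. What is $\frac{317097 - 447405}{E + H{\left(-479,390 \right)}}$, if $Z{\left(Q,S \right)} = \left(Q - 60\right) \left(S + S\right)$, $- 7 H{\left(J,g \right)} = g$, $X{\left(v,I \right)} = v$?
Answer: $\frac{9644225388}{3110185} \approx 3100.9$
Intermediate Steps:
$H{\left(J,g \right)} = - \frac{g}{7}$
$Z{\left(Q,S \right)} = 2 S \left(-60 + Q\right)$ ($Z{\left(Q,S \right)} = \left(-60 + Q\right) 2 S = 2 S \left(-60 + Q\right)$)
$E = \frac{144755}{10573}$ ($E = \frac{2 \cdot 139 \left(-60 + 233\right) - -96661}{10755 - 182} = \frac{2 \cdot 139 \cdot 173 + \left(-27785 + 124446\right)}{10573} = \left(48094 + 96661\right) \frac{1}{10573} = 144755 \cdot \frac{1}{10573} = \frac{144755}{10573} \approx 13.691$)
$\frac{317097 - 447405}{E + H{\left(-479,390 \right)}} = \frac{317097 - 447405}{\frac{144755}{10573} - \frac{390}{7}} = - \frac{130308}{\frac{144755}{10573} - \frac{390}{7}} = - \frac{130308}{- \frac{3110185}{74011}} = \left(-130308\right) \left(- \frac{74011}{3110185}\right) = \frac{9644225388}{3110185}$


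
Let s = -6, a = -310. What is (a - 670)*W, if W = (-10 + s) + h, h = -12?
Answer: 27440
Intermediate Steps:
W = -28 (W = (-10 - 6) - 12 = -16 - 12 = -28)
(a - 670)*W = (-310 - 670)*(-28) = -980*(-28) = 27440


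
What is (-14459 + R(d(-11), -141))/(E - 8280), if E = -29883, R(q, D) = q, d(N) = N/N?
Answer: 14458/38163 ≈ 0.37885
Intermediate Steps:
d(N) = 1
(-14459 + R(d(-11), -141))/(E - 8280) = (-14459 + 1)/(-29883 - 8280) = -14458/(-38163) = -14458*(-1/38163) = 14458/38163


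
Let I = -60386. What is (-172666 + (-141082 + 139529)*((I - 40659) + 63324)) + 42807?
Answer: 58450854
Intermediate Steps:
(-172666 + (-141082 + 139529)*((I - 40659) + 63324)) + 42807 = (-172666 + (-141082 + 139529)*((-60386 - 40659) + 63324)) + 42807 = (-172666 - 1553*(-101045 + 63324)) + 42807 = (-172666 - 1553*(-37721)) + 42807 = (-172666 + 58580713) + 42807 = 58408047 + 42807 = 58450854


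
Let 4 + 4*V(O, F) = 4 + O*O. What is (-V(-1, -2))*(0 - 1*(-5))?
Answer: -5/4 ≈ -1.2500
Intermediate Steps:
V(O, F) = O²/4 (V(O, F) = -1 + (4 + O*O)/4 = -1 + (4 + O²)/4 = -1 + (1 + O²/4) = O²/4)
(-V(-1, -2))*(0 - 1*(-5)) = (-(-1)²/4)*(0 - 1*(-5)) = (-1/4)*(0 + 5) = -1*¼*5 = -¼*5 = -5/4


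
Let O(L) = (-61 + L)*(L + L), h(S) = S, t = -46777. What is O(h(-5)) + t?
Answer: -46117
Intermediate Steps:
O(L) = 2*L*(-61 + L) (O(L) = (-61 + L)*(2*L) = 2*L*(-61 + L))
O(h(-5)) + t = 2*(-5)*(-61 - 5) - 46777 = 2*(-5)*(-66) - 46777 = 660 - 46777 = -46117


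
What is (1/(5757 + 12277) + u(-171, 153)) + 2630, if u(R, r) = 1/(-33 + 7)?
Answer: 308286728/117221 ≈ 2630.0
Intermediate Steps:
u(R, r) = -1/26 (u(R, r) = 1/(-26) = -1/26)
(1/(5757 + 12277) + u(-171, 153)) + 2630 = (1/(5757 + 12277) - 1/26) + 2630 = (1/18034 - 1/26) + 2630 = -4502/117221 + 2630 = 308286728/117221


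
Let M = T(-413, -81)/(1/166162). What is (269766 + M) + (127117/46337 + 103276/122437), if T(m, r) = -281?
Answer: -263367465023556223/5673363269 ≈ -4.6422e+7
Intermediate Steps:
M = -46691522 (M = -281/(1/166162) = -281/1/166162 = -281*166162 = -46691522)
(269766 + M) + (127117/46337 + 103276/122437) = (269766 - 46691522) + (127117/46337 + 103276/122437) = -46421756 + (127117*(1/46337) + 103276*(1/122437)) = -46421756 + (127117/46337 + 103276/122437) = -46421756 + 20349324141/5673363269 = -263367465023556223/5673363269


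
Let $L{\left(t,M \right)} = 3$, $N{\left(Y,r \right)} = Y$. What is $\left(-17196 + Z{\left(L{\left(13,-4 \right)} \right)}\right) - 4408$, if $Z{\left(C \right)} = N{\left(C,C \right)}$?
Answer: $-21601$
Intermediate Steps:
$Z{\left(C \right)} = C$
$\left(-17196 + Z{\left(L{\left(13,-4 \right)} \right)}\right) - 4408 = \left(-17196 + 3\right) - 4408 = -17193 - 4408 = -21601$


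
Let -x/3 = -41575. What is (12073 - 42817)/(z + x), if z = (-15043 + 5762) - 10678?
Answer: -5124/17461 ≈ -0.29345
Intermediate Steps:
z = -19959 (z = -9281 - 10678 = -19959)
x = 124725 (x = -3*(-41575) = 124725)
(12073 - 42817)/(z + x) = (12073 - 42817)/(-19959 + 124725) = -30744/104766 = -30744*1/104766 = -5124/17461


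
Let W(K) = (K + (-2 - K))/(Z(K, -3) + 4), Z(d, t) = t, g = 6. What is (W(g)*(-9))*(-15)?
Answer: -270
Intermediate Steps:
W(K) = -2 (W(K) = (K + (-2 - K))/(-3 + 4) = -2/1 = 1*(-2) = -2)
(W(g)*(-9))*(-15) = -2*(-9)*(-15) = 18*(-15) = -270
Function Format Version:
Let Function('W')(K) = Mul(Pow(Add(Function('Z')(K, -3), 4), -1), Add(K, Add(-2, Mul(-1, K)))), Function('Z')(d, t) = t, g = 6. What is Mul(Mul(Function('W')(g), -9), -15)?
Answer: -270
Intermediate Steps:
Function('W')(K) = -2 (Function('W')(K) = Mul(Pow(Add(-3, 4), -1), Add(K, Add(-2, Mul(-1, K)))) = Mul(Pow(1, -1), -2) = Mul(1, -2) = -2)
Mul(Mul(Function('W')(g), -9), -15) = Mul(Mul(-2, -9), -15) = Mul(18, -15) = -270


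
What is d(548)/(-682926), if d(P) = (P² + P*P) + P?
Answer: -300578/341463 ≈ -0.88027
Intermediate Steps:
d(P) = P + 2*P² (d(P) = (P² + P²) + P = 2*P² + P = P + 2*P²)
d(548)/(-682926) = (548*(1 + 2*548))/(-682926) = (548*(1 + 1096))*(-1/682926) = (548*1097)*(-1/682926) = 601156*(-1/682926) = -300578/341463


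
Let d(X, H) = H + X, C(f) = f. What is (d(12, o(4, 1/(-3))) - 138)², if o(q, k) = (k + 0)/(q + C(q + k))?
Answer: 8404201/529 ≈ 15887.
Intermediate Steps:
o(q, k) = k/(k + 2*q) (o(q, k) = (k + 0)/(q + (q + k)) = k/(q + (k + q)) = k/(k + 2*q))
(d(12, o(4, 1/(-3))) - 138)² = ((1/((-3)*(1/(-3) + 2*4)) + 12) - 138)² = ((-1/(3*(-⅓ + 8)) + 12) - 138)² = ((-1/(3*23/3) + 12) - 138)² = ((-⅓*3/23 + 12) - 138)² = ((-1/23 + 12) - 138)² = (275/23 - 138)² = (-2899/23)² = 8404201/529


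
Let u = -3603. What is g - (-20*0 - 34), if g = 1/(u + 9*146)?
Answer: 77825/2289 ≈ 34.000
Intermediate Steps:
g = -1/2289 (g = 1/(-3603 + 9*146) = 1/(-3603 + 1314) = 1/(-2289) = -1/2289 ≈ -0.00043687)
g - (-20*0 - 34) = -1/2289 - (-20*0 - 34) = -1/2289 - (0 - 34) = -1/2289 - 1*(-34) = -1/2289 + 34 = 77825/2289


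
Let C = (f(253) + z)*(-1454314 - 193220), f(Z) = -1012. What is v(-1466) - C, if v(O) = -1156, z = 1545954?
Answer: 2545344471872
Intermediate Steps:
C = -2545344473028 (C = (-1012 + 1545954)*(-1454314 - 193220) = 1544942*(-1647534) = -2545344473028)
v(-1466) - C = -1156 - 1*(-2545344473028) = -1156 + 2545344473028 = 2545344471872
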